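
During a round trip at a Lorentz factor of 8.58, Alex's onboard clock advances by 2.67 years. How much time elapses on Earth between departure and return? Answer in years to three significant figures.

γ = 8.58
Earth-frame duration is the dilated interval: Δt = γτ = 8.580 × 2.67 years.

Δt = 22.9 years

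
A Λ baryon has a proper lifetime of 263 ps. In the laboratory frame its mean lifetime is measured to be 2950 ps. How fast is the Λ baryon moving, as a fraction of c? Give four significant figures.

γ = Δt/τ₀ = 2950/263 = 11.22
β = √(1 − 1/γ²) = √(1 − 0.007948) = √0.9921

v = 0.9960c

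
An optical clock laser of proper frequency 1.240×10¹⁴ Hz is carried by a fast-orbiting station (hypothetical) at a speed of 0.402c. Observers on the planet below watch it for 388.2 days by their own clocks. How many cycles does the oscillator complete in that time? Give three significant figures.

N = 3.81×10²¹

γ = 1/√(1 − 0.402²) = 1/√0.8384 = 1.092
During 388.2 days of lab time, the oscillator's proper time advances by τ = Δt/γ = 388.2/1.092 = 355.5 days = 3.071×10⁷ s.
N = f × τ = 1.240×10¹⁴ × 3.071×10⁷ = 3.808×10²¹.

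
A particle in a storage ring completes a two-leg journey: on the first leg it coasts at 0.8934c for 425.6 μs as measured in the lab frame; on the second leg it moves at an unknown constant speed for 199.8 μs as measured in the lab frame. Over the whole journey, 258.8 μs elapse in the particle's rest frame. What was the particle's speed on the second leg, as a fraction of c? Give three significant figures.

β = 0.941

Leg 1: γ = 1/√(1 − 0.8934²) = 1/√0.2018 = 2.226; τ_1 = 425.6/2.226 = 191.2 μs.
Leg 2: speed unknown; τ_2 = 199.8/γ_2.
Total proper time: 191.2 + τ_2 = 258.8, so τ_2 = 258.8 − 191.2 = 67.59 μs.
γ_2 = 199.8/67.59 = 2.956; β = √(1 − 1/γ²) = √0.8855.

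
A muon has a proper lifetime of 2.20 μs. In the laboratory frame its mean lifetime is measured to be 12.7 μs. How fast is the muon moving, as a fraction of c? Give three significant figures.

γ = Δt/τ₀ = 12.7/2.20 = 5.773
β = √(1 − 1/γ²) = √(1 − 0.03001) = √0.9700

v = 0.985c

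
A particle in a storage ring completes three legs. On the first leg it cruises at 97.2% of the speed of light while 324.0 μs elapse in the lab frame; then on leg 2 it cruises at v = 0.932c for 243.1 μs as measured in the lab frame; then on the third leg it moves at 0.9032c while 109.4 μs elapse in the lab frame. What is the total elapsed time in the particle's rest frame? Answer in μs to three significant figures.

τ = 211 μs

Leg 1: β = 0.972; γ = 1/√(1 − 0.972²) = 1/√0.05522 = 4.256; τ_1 = 324.0/4.256 = 76.13 μs.
Leg 2: γ = 1/√(1 − 0.932²) = 1/√0.1314 = 2.759; τ_2 = 243.1/2.759 = 88.11 μs.
Leg 3: γ = 1/√(1 − 0.9032²) = 1/√0.1842 = 2.330; τ_3 = 109.4/2.330 = 46.96 μs.
Total: 76.13 + 88.11 + 46.96 μs.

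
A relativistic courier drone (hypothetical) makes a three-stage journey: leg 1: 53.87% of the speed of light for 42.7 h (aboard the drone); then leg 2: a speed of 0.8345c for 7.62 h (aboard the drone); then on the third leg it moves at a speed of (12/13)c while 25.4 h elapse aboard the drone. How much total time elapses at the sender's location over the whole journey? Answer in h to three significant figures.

Leg 1: β = 0.5387; γ = 1/√(1 − 0.5387²) = 1/√0.7098 = 1.187; Δt_1 = 1.187 × 42.7 = 50.68 h.
Leg 2: γ = 1/√(1 − 0.8345²) = 1/√0.3036 = 1.815; Δt_2 = 1.815 × 7.62 = 13.83 h.
Leg 3: γ = 1/√(1 − (12/13)²) = 13/5 = 2.600; Δt_3 = 2.600 × 25.4 = 66.04 h.
Total: 50.68 + 13.83 + 66.04 h.

Δt = 131 h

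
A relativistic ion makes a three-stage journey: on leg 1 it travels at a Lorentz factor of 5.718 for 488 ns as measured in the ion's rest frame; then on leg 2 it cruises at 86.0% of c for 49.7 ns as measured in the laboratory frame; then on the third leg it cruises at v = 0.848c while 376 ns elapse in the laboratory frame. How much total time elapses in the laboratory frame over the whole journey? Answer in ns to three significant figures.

Leg 1: γ = 5.718; Δt_1 = 5.718 × 488 = 2790 ns.
Leg 2: 49.7 ns is already measured in the laboratory frame.
Leg 3: 376 ns is already measured in the laboratory frame.
Total: 2790 + 49.70 + 376.0 ns.

Δt = 3220 ns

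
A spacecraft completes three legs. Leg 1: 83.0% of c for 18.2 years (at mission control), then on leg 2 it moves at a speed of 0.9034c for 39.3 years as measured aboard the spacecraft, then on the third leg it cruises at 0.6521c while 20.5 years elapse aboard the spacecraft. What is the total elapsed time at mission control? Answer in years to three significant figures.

Leg 1: 18.2 years is already measured at mission control.
Leg 2: γ = 1/√(1 − 0.9034²) = 1/√0.1839 = 2.332; Δt_2 = 2.332 × 39.3 = 91.65 years.
Leg 3: γ = 1/√(1 − 0.6521²) = 1/√0.5748 = 1.319; Δt_3 = 1.319 × 20.5 = 27.04 years.
Total: 18.20 + 91.65 + 27.04 years.

Δt = 137 years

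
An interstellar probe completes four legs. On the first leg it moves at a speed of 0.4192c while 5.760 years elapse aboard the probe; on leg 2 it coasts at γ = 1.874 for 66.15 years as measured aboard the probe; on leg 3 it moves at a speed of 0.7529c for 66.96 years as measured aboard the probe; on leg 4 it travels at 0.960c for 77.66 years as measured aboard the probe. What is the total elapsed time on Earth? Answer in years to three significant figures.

Δt = 509 years

Leg 1: γ = 1/√(1 − 0.4192²) = 1/√0.8243 = 1.101; Δt_1 = 1.101 × 5.760 = 6.344 years.
Leg 2: γ = 1.874; Δt_2 = 1.874 × 66.15 = 124.0 years.
Leg 3: γ = 1/√(1 − 0.7529²) = 1/√0.4331 = 1.519; Δt_3 = 1.519 × 66.96 = 101.7 years.
Leg 4: γ = 1/√(1 − 0.960²) = 25/7 ≈ 3.571; Δt_4 = 3.571 × 77.66 = 277.4 years.
Total: 6.344 + 124.0 + 101.7 + 277.4 years.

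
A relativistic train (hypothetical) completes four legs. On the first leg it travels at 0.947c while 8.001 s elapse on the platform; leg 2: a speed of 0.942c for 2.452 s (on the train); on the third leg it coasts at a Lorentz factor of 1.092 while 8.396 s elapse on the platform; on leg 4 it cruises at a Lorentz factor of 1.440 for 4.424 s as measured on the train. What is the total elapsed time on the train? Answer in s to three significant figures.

τ = 17.1 s

Leg 1: γ = 1/√(1 − 0.947²) = 1/√0.1032 = 3.113; τ_1 = 8.001/3.113 = 2.570 s.
Leg 2: 2.452 s is already measured on the train.
Leg 3: γ = 1.092; τ_3 = 8.396/1.092 = 7.689 s.
Leg 4: 4.424 s is already measured on the train.
Total: 2.570 + 2.452 + 7.689 + 4.424 s.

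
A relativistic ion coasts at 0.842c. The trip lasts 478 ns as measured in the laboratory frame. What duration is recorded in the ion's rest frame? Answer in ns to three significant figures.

τ = 258 ns

γ = 1/√(1 − 0.842²) = 1/√0.2910 = 1.854
The interval measured in the laboratory frame is the dilated one; the clock in the ion's rest frame measures the proper time τ = Δt/γ = 478/1.854 ns.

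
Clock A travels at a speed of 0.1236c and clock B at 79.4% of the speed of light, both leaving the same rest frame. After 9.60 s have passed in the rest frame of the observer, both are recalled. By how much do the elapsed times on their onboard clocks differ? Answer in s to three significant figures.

A: γ = 1/√(1 − 0.1236²) = 1/√0.9847 = 1.008; τ_A = 9.60/1.008 = 9.526 s.
B: β = 0.794; γ = 1/√(1 − 0.794²) = 1/√0.3696 = 1.645; τ_B = 9.60/1.645 = 5.836 s.

|τ_A − τ_B| = 3.69 s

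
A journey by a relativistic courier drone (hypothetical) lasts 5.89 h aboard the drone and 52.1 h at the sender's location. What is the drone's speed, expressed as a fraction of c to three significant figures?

v = 0.994c

The proper time is measured aboard the drone (both events occur at the drone's location); Δt is measured at the sender's location. γ = Δt/τ = 52.1/5.89 = 8.846.
β = √(1 − 1/γ²) = √(1 − 0.01278) = √0.9872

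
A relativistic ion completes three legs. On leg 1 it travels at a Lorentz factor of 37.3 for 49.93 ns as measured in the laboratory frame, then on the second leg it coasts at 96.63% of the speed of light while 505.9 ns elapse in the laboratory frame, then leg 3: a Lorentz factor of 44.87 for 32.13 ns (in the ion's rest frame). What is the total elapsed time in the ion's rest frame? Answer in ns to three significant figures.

Leg 1: γ = 37.3; τ_1 = 49.93/37.30 = 1.339 ns.
Leg 2: β = 0.9663; γ = 1/√(1 − 0.9663²) = 1/√0.06626 = 3.885; τ_2 = 505.9/3.885 = 130.2 ns.
Leg 3: 32.13 ns is already measured in the ion's rest frame.
Total: 1.339 + 130.2 + 32.13 ns.

τ = 164 ns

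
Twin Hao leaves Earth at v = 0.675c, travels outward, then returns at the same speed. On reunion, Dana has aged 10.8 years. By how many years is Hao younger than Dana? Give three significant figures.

γ = 1/√(1 − 0.675²) = 1/√0.5444 = 1.355
Hao's elapsed proper time: τ = 10.8/1.355 = 7.968 years.
Age gap = Δt − τ = 10.8 − 7.968 years.

Δt − τ = 2.83 years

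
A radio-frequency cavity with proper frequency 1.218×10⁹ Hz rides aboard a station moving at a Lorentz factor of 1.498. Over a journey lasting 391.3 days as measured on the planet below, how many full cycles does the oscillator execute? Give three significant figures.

N = 2.75×10¹⁶

γ = 1.498
The oscillator's own cycle count is N = f × τ where τ is the proper time aboard the station. τ = Δt/γ = 391.3/1.498 = 261.2 days = 2.257×10⁷ s.
N = 1.218×10⁹ × 2.257×10⁷ = 2.749×10¹⁶.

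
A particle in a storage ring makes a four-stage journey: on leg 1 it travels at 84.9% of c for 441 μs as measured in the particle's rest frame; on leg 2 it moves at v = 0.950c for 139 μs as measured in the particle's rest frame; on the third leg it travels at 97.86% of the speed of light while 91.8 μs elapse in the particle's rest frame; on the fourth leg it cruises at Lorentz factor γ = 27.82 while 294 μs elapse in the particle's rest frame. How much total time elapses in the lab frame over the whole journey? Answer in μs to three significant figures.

Leg 1: β = 0.849; γ = 1/√(1 − 0.849²) = 1/√0.2792 = 1.893; Δt_1 = 1.893 × 441 = 834.6 μs.
Leg 2: γ = 1/√(1 − 0.950²) = 1/√0.09750 = 3.203; Δt_2 = 3.203 × 139 = 445.2 μs.
Leg 3: β = 0.9786; γ = 1/√(1 − 0.9786²) = 1/√0.04234 = 4.860; Δt_3 = 4.860 × 91.8 = 446.1 μs.
Leg 4: γ = 27.82; Δt_4 = 27.82 × 294 = 8179 μs.
Total: 834.6 + 445.2 + 446.1 + 8179 μs.

Δt = 9900 μs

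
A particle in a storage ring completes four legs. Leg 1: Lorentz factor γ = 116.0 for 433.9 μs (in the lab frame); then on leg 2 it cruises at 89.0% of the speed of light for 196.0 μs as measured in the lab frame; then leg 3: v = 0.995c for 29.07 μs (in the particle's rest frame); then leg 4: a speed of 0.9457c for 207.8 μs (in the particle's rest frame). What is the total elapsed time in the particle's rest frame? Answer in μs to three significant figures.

Leg 1: γ = 116.0; τ_1 = 433.9/116.0 = 3.741 μs.
Leg 2: β = 0.890; γ = 1/√(1 − 0.890²) = 1/√0.2079 = 2.193; τ_2 = 196.0/2.193 = 89.37 μs.
Leg 3: 29.07 μs is already measured in the particle's rest frame.
Leg 4: 207.8 μs is already measured in the particle's rest frame.
Total: 3.741 + 89.37 + 29.07 + 207.8 μs.

τ = 330 μs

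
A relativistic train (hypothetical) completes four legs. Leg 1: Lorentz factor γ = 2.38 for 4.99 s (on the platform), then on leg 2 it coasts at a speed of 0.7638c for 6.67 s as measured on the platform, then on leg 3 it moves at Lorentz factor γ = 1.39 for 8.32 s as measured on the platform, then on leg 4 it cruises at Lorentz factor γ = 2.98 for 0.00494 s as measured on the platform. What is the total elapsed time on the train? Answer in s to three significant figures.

Leg 1: γ = 2.38; τ_1 = 4.99/2.380 = 2.097 s.
Leg 2: γ = 1/√(1 − 0.7638²) = 1/√0.4166 = 1.549; τ_2 = 6.67/1.549 = 4.305 s.
Leg 3: γ = 1.39; τ_3 = 8.32/1.390 = 5.986 s.
Leg 4: γ = 2.98; τ_4 = 0.00494/2.980 = 0.001658 s.
Total: 2.097 + 4.305 + 5.986 + 0.001658 s.

τ = 12.4 s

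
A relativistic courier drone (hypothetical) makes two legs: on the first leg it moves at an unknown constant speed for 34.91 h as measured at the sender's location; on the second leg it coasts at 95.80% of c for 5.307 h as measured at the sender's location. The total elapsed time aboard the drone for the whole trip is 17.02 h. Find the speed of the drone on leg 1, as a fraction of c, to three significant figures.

Leg 1: speed unknown; τ_1 = 34.91/γ_1.
Leg 2: β = 0.9580; γ = 1/√(1 − 0.9580²) = 1/√0.08224 = 3.487; τ_2 = 5.307/3.487 = 1.522 h.
Total proper time: τ_1 + 1.522 = 17.02, so τ_1 = 17.02 − 1.522 = 15.50 h.
γ_1 = 34.91/15.50 = 2.253; β = √(1 − 1/γ²) = √0.8029.

β = 0.896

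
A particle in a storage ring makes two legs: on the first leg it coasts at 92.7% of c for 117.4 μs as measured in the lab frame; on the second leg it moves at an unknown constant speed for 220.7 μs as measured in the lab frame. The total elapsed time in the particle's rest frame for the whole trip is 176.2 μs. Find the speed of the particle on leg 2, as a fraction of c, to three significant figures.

Leg 1: β = 0.927; γ = 1/√(1 − 0.927²) = 1/√0.1407 = 2.666; τ_1 = 117.4/2.666 = 44.03 μs.
Leg 2: speed unknown; τ_2 = 220.7/γ_2.
Total proper time: 44.03 + τ_2 = 176.2, so τ_2 = 176.2 − 44.03 = 132.2 μs.
γ_2 = 220.7/132.2 = 1.670; β = √(1 − 1/γ²) = √0.6414.

β = 0.801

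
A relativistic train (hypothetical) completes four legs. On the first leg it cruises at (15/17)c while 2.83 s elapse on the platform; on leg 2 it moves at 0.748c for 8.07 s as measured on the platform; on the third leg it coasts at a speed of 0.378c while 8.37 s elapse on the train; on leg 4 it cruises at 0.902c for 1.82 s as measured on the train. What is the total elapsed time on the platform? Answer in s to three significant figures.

Δt = 24.2 s

Leg 1: 2.83 s is already measured on the platform.
Leg 2: 8.07 s is already measured on the platform.
Leg 3: γ = 1/√(1 − 0.378²) = 1/√0.8571 = 1.080; Δt_3 = 1.080 × 8.37 = 9.041 s.
Leg 4: γ = 1/√(1 − 0.902²) = 1/√0.1864 = 2.316; Δt_4 = 2.316 × 1.82 = 4.216 s.
Total: 2.830 + 8.070 + 9.041 + 4.216 s.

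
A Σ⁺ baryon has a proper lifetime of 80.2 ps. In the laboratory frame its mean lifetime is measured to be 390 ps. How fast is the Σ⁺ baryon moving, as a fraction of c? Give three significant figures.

v = 0.979c

γ = Δt/τ₀ = 390/80.2 = 4.863
β = √(1 − 1/γ²) = √(1 − 0.04229) = √0.9577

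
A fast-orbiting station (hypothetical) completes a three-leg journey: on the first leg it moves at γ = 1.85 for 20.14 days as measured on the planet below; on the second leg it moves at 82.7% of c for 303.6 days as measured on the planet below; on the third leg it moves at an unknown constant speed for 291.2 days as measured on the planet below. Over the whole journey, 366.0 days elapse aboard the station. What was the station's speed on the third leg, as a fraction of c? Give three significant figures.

β = 0.774

Leg 1: γ = 1.85; τ_1 = 20.14/1.850 = 10.89 days.
Leg 2: β = 0.827; γ = 1/√(1 − 0.827²) = 1/√0.3161 = 1.779; τ_2 = 303.6/1.779 = 170.7 days.
Leg 3: speed unknown; τ_3 = 291.2/γ_3.
Total proper time: 10.89 + 170.7 + τ_3 = 366.0, so τ_3 = 366.0 − 181.6 = 184.4 days.
γ_3 = 291.2/184.4 = 1.579; β = √(1 − 1/γ²) = √0.5989.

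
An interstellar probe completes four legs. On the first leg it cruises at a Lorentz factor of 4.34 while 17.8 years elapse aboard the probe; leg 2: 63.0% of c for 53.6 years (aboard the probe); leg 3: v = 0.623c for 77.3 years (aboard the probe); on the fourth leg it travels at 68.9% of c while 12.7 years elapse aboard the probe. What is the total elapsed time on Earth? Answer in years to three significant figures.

Leg 1: γ = 4.34; Δt_1 = 4.340 × 17.8 = 77.25 years.
Leg 2: β = 0.630; γ = 1/√(1 − 0.630²) = 1/√0.6031 = 1.288; Δt_2 = 1.288 × 53.6 = 69.02 years.
Leg 3: γ = 1/√(1 − 0.623²) = 1/√0.6119 = 1.278; Δt_3 = 1.278 × 77.3 = 98.82 years.
Leg 4: β = 0.689; γ = 1/√(1 − 0.689²) = 1/√0.5253 = 1.380; Δt_4 = 1.380 × 12.7 = 17.52 years.
Total: 77.25 + 69.02 + 98.82 + 17.52 years.

Δt = 263 years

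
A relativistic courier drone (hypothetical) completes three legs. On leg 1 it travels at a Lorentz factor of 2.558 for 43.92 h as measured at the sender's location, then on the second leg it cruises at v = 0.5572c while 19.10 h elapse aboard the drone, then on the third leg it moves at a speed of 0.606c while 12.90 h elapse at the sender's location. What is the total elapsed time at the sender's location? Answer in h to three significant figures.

Leg 1: 43.92 h is already measured at the sender's location.
Leg 2: γ = 1/√(1 − 0.5572²) = 1/√0.6895 = 1.204; Δt_2 = 1.204 × 19.10 = 23.00 h.
Leg 3: 12.90 h is already measured at the sender's location.
Total: 43.92 + 23.00 + 12.90 h.

Δt = 79.8 h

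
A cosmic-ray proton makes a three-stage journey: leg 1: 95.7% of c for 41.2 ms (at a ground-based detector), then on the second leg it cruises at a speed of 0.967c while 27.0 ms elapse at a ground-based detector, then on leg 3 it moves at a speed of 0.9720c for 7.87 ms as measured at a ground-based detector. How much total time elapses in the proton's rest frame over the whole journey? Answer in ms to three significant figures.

τ = 20.7 ms

Leg 1: β = 0.957; γ = 1/√(1 − 0.957²) = 1/√0.08415 = 3.447; τ_1 = 41.2/3.447 = 11.95 ms.
Leg 2: γ = 1/√(1 − 0.967²) = 1/√0.06491 = 3.925; τ_2 = 27.0/3.925 = 6.879 ms.
Leg 3: γ = 1/√(1 − 0.9720²) = 1/√0.05522 = 4.256; τ_3 = 7.87/4.256 = 1.849 ms.
Total: 11.95 + 6.879 + 1.849 ms.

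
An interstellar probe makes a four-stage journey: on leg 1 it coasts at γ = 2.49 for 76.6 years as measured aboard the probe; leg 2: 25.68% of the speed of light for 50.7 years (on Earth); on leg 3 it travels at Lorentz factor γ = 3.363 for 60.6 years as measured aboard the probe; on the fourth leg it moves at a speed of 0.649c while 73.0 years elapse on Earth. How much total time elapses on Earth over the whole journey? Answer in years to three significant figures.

Leg 1: γ = 2.49; Δt_1 = 2.490 × 76.6 = 190.7 years.
Leg 2: 50.7 years is already measured on Earth.
Leg 3: γ = 3.363; Δt_3 = 3.363 × 60.6 = 203.8 years.
Leg 4: 73.0 years is already measured on Earth.
Total: 190.7 + 50.70 + 203.8 + 73.00 years.

Δt = 518 years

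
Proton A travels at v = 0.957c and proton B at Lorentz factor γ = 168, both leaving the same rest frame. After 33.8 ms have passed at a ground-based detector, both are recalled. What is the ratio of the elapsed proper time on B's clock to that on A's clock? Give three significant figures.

A: γ = 1/√(1 − 0.957²) = 1/√0.08415 = 3.447. B: γ = 168.
τ_A/τ_B = γ_B/γ_A = 168.0/3.447 = 48.73, so τ_B/τ_A = 0.02052.

τ_B/τ_A = 0.0205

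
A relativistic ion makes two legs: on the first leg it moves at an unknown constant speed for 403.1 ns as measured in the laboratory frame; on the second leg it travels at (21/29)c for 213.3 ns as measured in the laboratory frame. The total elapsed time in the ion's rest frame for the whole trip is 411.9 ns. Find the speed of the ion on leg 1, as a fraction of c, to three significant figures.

β = 0.754

Leg 1: speed unknown; τ_1 = 403.1/γ_1.
Leg 2: γ = 1/√(1 − (21/29)²) = 29/20 = 1.450; τ_2 = 213.3/1.450 = 147.1 ns.
Total proper time: τ_1 + 147.1 = 411.9, so τ_1 = 411.9 − 147.1 = 264.8 ns.
γ_1 = 403.1/264.8 = 1.522; β = √(1 − 1/γ²) = √0.5685.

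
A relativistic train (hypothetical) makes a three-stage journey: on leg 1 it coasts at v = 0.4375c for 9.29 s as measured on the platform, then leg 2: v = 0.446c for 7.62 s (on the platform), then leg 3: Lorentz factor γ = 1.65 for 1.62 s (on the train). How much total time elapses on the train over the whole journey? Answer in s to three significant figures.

Leg 1: γ = 1/√(1 − 0.4375²) = 1/√0.8086 = 1.112; τ_1 = 9.29/1.112 = 8.354 s.
Leg 2: γ = 1/√(1 − 0.446²) = 1/√0.8011 = 1.117; τ_2 = 7.62/1.117 = 6.820 s.
Leg 3: 1.62 s is already measured on the train.
Total: 8.354 + 6.820 + 1.620 s.

τ = 16.8 s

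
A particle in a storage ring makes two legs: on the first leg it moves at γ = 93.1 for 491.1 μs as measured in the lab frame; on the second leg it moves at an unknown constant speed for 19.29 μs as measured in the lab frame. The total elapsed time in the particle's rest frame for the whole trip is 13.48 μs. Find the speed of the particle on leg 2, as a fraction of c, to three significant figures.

Leg 1: γ = 93.1; τ_1 = 491.1/93.10 = 5.275 μs.
Leg 2: speed unknown; τ_2 = 19.29/γ_2.
Total proper time: 5.275 + τ_2 = 13.48, so τ_2 = 13.48 − 5.275 = 8.205 μs.
γ_2 = 19.29/8.205 = 2.351; β = √(1 − 1/γ²) = √0.8191.

β = 0.905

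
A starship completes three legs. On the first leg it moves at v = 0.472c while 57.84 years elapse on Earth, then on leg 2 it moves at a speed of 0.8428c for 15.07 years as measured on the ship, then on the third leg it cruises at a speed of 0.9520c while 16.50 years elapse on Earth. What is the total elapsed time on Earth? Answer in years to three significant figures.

Leg 1: 57.84 years is already measured on Earth.
Leg 2: γ = 1/√(1 − 0.8428²) = 1/√0.2897 = 1.858; Δt_2 = 1.858 × 15.07 = 28.00 years.
Leg 3: 16.50 years is already measured on Earth.
Total: 57.84 + 28.00 + 16.50 years.

Δt = 102 years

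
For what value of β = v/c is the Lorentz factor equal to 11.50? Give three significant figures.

β = 0.996

β = √(1 − 1/γ²) = √(1 − 1/11.50²) = √(1 − 0.007561) = √0.9924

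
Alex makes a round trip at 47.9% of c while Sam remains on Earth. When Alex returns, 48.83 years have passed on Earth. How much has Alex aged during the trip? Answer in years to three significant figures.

τ = 42.9 years

β = 0.479; γ = 1/√(1 − 0.479²) = 1/√0.7706 = 1.139
Alex's clock measures proper time along the trip: τ = Δt/γ = 48.83/1.139 years.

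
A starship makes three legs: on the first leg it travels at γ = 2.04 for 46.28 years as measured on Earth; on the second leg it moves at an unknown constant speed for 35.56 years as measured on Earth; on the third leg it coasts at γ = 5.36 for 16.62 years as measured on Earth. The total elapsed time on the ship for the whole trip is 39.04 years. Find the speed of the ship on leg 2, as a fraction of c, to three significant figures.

Leg 1: γ = 2.04; τ_1 = 46.28/2.040 = 22.69 years.
Leg 2: speed unknown; τ_2 = 35.56/γ_2.
Leg 3: γ = 5.36; τ_3 = 16.62/5.360 = 3.101 years.
Total proper time: 22.69 + τ_2 + 3.101 = 39.04, so τ_2 = 39.04 − 25.79 = 13.25 years.
γ_2 = 35.56/13.25 = 2.683; β = √(1 − 1/γ²) = √0.8611.

β = 0.928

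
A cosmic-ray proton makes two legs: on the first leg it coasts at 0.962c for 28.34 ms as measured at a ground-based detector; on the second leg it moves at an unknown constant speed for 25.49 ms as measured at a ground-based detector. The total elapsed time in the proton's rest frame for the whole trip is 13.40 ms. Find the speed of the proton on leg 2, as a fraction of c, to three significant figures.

β = 0.975

Leg 1: γ = 1/√(1 − 0.962²) = 1/√0.07456 = 3.662; τ_1 = 28.34/3.662 = 7.738 ms.
Leg 2: speed unknown; τ_2 = 25.49/γ_2.
Total proper time: 7.738 + τ_2 = 13.40, so τ_2 = 13.40 − 7.738 = 5.662 ms.
γ_2 = 25.49/5.662 = 4.502; β = √(1 − 1/γ²) = √0.9507.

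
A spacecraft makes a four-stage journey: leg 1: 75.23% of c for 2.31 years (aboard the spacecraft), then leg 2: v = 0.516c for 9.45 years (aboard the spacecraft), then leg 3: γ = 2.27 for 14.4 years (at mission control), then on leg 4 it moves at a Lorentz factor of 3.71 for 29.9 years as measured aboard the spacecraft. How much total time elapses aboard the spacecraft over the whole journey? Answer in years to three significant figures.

Leg 1: 2.31 years is already measured aboard the spacecraft.
Leg 2: 9.45 years is already measured aboard the spacecraft.
Leg 3: γ = 2.27; τ_3 = 14.4/2.270 = 6.344 years.
Leg 4: 29.9 years is already measured aboard the spacecraft.
Total: 2.310 + 9.450 + 6.344 + 29.90 years.

τ = 48.0 years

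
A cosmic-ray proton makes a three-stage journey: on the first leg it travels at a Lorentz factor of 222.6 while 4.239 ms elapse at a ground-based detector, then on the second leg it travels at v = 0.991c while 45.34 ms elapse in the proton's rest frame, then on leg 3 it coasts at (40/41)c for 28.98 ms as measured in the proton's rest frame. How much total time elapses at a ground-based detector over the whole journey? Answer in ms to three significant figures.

Δt = 475 ms

Leg 1: 4.239 ms is already measured at a ground-based detector.
Leg 2: γ = 1/√(1 − 0.991²) = 1/√0.01792 = 7.470; Δt_2 = 7.470 × 45.34 = 338.7 ms.
Leg 3: γ = 1/√(1 − (40/41)²) = 41/9 ≈ 4.556; Δt_3 = 4.556 × 28.98 = 132.0 ms.
Total: 4.239 + 338.7 + 132.0 ms.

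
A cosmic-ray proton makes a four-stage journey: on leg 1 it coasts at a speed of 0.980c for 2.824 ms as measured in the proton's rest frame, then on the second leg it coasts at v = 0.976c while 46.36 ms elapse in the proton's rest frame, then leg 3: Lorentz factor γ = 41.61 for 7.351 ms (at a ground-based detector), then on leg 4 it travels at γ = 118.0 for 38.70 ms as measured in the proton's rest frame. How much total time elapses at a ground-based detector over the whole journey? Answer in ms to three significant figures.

Leg 1: γ = 1/√(1 − 0.980²) = 1/√0.03960 = 5.025; Δt_1 = 5.025 × 2.824 = 14.19 ms.
Leg 2: γ = 1/√(1 − 0.976²) = 1/√0.04742 = 4.592; Δt_2 = 4.592 × 46.36 = 212.9 ms.
Leg 3: 7.351 ms is already measured at a ground-based detector.
Leg 4: γ = 118.0; Δt_4 = 118.0 × 38.70 = 4567 ms.
Total: 14.19 + 212.9 + 7.351 + 4567 ms.

Δt = 4800 ms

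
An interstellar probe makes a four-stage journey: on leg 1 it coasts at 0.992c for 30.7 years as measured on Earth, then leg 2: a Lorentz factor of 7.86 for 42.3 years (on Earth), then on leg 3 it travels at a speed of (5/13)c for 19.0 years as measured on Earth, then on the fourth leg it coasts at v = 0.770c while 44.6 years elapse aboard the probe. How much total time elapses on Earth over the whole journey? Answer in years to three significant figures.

Leg 1: 30.7 years is already measured on Earth.
Leg 2: 42.3 years is already measured on Earth.
Leg 3: 19.0 years is already measured on Earth.
Leg 4: γ = 1/√(1 − 0.770²) = 1/√0.4071 = 1.567; Δt_4 = 1.567 × 44.6 = 69.90 years.
Total: 30.70 + 42.30 + 19.00 + 69.90 years.

Δt = 162 years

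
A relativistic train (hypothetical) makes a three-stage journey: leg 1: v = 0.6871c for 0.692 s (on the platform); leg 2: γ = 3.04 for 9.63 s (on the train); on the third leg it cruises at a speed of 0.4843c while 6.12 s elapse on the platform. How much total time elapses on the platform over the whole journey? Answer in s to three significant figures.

Δt = 36.1 s

Leg 1: 0.692 s is already measured on the platform.
Leg 2: γ = 3.04; Δt_2 = 3.040 × 9.63 = 29.28 s.
Leg 3: 6.12 s is already measured on the platform.
Total: 0.6920 + 29.28 + 6.120 s.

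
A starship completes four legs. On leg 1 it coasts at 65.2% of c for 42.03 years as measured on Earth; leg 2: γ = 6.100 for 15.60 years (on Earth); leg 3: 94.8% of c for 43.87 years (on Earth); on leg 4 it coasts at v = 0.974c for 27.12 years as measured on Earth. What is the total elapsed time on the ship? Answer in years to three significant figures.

Leg 1: β = 0.652; γ = 1/√(1 − 0.652²) = 1/√0.5749 = 1.319; τ_1 = 42.03/1.319 = 31.87 years.
Leg 2: γ = 6.100; τ_2 = 15.60/6.100 = 2.557 years.
Leg 3: β = 0.948; γ = 1/√(1 − 0.948²) = 1/√0.1013 = 3.142; τ_3 = 43.87/3.142 = 13.96 years.
Leg 4: γ = 1/√(1 − 0.974²) = 1/√0.05132 = 4.414; τ_4 = 27.12/4.414 = 6.144 years.
Total: 31.87 + 2.557 + 13.96 + 6.144 years.

τ = 54.5 years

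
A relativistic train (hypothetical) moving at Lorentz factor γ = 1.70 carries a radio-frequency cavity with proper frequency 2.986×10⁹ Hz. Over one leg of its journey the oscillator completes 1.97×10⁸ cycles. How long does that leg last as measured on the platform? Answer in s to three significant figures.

Δt = 0.112 s

γ = 1.70
Proper time for N cycles: τ = N/f = 1.97×10⁸/(2.986×10⁹) = 6.597×10⁻² s = 0.06597 s.
Lab-frame duration Δt = γτ = 1.700 × 0.06597 = 0.1122 s.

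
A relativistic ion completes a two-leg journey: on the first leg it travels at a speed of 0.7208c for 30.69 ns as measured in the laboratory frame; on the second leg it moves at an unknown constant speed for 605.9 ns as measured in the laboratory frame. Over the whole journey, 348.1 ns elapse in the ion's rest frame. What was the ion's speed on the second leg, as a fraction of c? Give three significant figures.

β = 0.842

Leg 1: γ = 1/√(1 − 0.7208²) = 1/√0.4804 = 1.443; τ_1 = 30.69/1.443 = 21.27 ns.
Leg 2: speed unknown; τ_2 = 605.9/γ_2.
Total proper time: 21.27 + τ_2 = 348.1, so τ_2 = 348.1 − 21.27 = 326.8 ns.
γ_2 = 605.9/326.8 = 1.854; β = √(1 − 1/γ²) = √0.7090.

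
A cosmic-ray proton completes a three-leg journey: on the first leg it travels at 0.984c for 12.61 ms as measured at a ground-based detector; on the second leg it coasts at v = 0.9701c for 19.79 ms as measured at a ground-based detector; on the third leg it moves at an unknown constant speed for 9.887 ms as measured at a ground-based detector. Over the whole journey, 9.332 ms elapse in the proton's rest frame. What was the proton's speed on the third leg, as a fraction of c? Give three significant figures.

β = 0.973

Leg 1: γ = 1/√(1 − 0.984²) = 1/√0.03174 = 5.613; τ_1 = 12.61/5.613 = 2.247 ms.
Leg 2: γ = 1/√(1 − 0.9701²) = 1/√0.05891 = 4.120; τ_2 = 19.79/4.120 = 4.803 ms.
Leg 3: speed unknown; τ_3 = 9.887/γ_3.
Total proper time: 2.247 + 4.803 + τ_3 = 9.332, so τ_3 = 9.332 − 7.050 = 2.282 ms.
γ_3 = 9.887/2.282 = 4.332; β = √(1 − 1/γ²) = √0.9467.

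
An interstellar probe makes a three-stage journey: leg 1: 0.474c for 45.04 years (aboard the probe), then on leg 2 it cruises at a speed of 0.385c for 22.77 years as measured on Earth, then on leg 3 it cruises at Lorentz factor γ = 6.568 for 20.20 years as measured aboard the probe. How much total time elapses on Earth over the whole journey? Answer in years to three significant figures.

Leg 1: γ = 1/√(1 − 0.474²) = 1/√0.7753 = 1.136; Δt_1 = 1.136 × 45.04 = 51.15 years.
Leg 2: 22.77 years is already measured on Earth.
Leg 3: γ = 6.568; Δt_3 = 6.568 × 20.20 = 132.7 years.
Total: 51.15 + 22.77 + 132.7 years.

Δt = 207 years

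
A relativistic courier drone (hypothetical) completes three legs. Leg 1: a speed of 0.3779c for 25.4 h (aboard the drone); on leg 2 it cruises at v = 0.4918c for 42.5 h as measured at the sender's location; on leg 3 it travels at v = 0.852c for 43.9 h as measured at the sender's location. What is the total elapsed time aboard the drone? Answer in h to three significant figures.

τ = 85.4 h

Leg 1: 25.4 h is already measured aboard the drone.
Leg 2: γ = 1/√(1 − 0.4918²) = 1/√0.7581 = 1.148; τ_2 = 42.5/1.148 = 37.01 h.
Leg 3: γ = 1/√(1 − 0.852²) = 1/√0.2741 = 1.910; τ_3 = 43.9/1.910 = 22.98 h.
Total: 25.40 + 37.01 + 22.98 h.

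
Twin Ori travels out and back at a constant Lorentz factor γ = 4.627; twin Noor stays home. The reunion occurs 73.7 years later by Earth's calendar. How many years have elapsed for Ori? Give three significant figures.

γ = 4.627
Ori's clock measures proper time along the trip: τ = Δt/γ = 73.7/4.627 years.

τ = 15.9 years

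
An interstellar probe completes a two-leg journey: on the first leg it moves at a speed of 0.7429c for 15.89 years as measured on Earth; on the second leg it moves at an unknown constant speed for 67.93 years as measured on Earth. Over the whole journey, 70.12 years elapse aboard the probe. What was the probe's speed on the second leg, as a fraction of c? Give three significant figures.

Leg 1: γ = 1/√(1 − 0.7429²) = 1/√0.4481 = 1.494; τ_1 = 15.89/1.494 = 10.64 years.
Leg 2: speed unknown; τ_2 = 67.93/γ_2.
Total proper time: 10.64 + τ_2 = 70.12, so τ_2 = 70.12 − 10.64 = 59.48 years.
γ_2 = 67.93/59.48 = 1.142; β = √(1 − 1/γ²) = √0.2332.

β = 0.483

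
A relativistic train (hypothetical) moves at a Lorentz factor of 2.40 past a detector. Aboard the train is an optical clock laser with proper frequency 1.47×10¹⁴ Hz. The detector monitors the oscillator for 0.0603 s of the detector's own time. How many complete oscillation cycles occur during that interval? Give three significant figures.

γ = 2.40
During 0.0603 s of lab time, the oscillator's proper time advances by τ = Δt/γ = 0.0603/2.400 = 0.02513 s = 2.513×10⁻² s.
N = f × τ = 1.47×10¹⁴ × 2.513×10⁻² = 3.693×10¹².

N = 3.69×10¹²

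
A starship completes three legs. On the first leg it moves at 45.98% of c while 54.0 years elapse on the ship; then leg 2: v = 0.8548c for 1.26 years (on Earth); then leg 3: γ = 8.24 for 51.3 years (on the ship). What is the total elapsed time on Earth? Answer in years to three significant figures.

Δt = 485 years

Leg 1: β = 0.4598; γ = 1/√(1 − 0.4598²) = 1/√0.7886 = 1.126; Δt_1 = 1.126 × 54.0 = 60.81 years.
Leg 2: 1.26 years is already measured on Earth.
Leg 3: γ = 8.24; Δt_3 = 8.240 × 51.3 = 422.7 years.
Total: 60.81 + 1.260 + 422.7 years.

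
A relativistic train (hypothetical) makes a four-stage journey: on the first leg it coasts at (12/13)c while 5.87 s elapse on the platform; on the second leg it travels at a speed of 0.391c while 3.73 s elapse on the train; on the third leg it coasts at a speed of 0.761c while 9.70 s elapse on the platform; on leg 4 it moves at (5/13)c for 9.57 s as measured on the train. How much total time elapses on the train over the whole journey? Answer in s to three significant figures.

Leg 1: γ = 1/√(1 − (12/13)²) = 13/5 = 2.600; τ_1 = 5.87/2.600 = 2.258 s.
Leg 2: 3.73 s is already measured on the train.
Leg 3: γ = 1/√(1 − 0.761²) = 1/√0.4209 = 1.541; τ_3 = 9.70/1.541 = 6.293 s.
Leg 4: 9.57 s is already measured on the train.
Total: 2.258 + 3.730 + 6.293 + 9.570 s.

τ = 21.9 s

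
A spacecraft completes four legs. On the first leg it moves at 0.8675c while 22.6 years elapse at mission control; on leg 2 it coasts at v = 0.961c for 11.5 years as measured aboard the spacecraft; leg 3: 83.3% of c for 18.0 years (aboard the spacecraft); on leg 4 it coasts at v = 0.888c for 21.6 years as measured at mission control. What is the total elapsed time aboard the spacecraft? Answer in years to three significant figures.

τ = 50.7 years

Leg 1: γ = 1/√(1 − 0.8675²) = 1/√0.2474 = 2.010; τ_1 = 22.6/2.010 = 11.24 years.
Leg 2: 11.5 years is already measured aboard the spacecraft.
Leg 3: 18.0 years is already measured aboard the spacecraft.
Leg 4: γ = 1/√(1 − 0.888²) = 1/√0.2115 = 2.175; τ_4 = 21.6/2.175 = 9.933 years.
Total: 11.24 + 11.50 + 18.00 + 9.933 years.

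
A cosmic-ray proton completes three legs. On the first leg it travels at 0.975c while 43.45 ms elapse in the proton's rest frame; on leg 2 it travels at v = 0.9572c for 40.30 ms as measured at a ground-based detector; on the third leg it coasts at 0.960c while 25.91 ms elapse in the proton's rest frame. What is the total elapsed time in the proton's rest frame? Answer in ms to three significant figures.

Leg 1: 43.45 ms is already measured in the proton's rest frame.
Leg 2: γ = 1/√(1 − 0.9572²) = 1/√0.08377 = 3.455; τ_2 = 40.30/3.455 = 11.66 ms.
Leg 3: 25.91 ms is already measured in the proton's rest frame.
Total: 43.45 + 11.66 + 25.91 ms.

τ = 81.0 ms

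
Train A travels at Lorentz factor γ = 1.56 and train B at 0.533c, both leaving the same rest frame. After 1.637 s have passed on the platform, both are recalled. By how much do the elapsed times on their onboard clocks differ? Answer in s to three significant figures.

|τ_A − τ_B| = 0.336 s

A: γ = 1.56; τ_A = 1.637/1.560 = 1.049 s.
B: γ = 1/√(1 − 0.533²) = 1/√0.7159 = 1.182; τ_B = 1.637/1.182 = 1.385 s.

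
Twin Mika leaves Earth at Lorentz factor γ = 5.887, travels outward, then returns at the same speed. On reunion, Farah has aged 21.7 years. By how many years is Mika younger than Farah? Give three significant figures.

γ = 5.887
Mika's elapsed proper time: τ = 21.7/5.887 = 3.686 years.
Age gap = Δt − τ = 21.7 − 3.686 years.

Δt − τ = 18.0 years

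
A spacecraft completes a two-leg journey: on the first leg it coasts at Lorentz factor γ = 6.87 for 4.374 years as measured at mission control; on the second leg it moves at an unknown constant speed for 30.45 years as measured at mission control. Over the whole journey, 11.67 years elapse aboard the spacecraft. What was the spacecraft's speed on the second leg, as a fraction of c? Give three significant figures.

β = 0.932

Leg 1: γ = 6.87; τ_1 = 4.374/6.870 = 0.6367 years.
Leg 2: speed unknown; τ_2 = 30.45/γ_2.
Total proper time: 0.6367 + τ_2 = 11.67, so τ_2 = 11.67 − 0.6367 = 11.03 years.
γ_2 = 30.45/11.03 = 2.760; β = √(1 − 1/γ²) = √0.8687.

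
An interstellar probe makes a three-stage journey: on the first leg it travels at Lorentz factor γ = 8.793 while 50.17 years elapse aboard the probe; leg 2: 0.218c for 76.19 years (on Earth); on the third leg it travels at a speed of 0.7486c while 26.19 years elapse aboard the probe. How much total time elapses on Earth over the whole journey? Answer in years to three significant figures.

Leg 1: γ = 8.793; Δt_1 = 8.793 × 50.17 = 441.1 years.
Leg 2: 76.19 years is already measured on Earth.
Leg 3: γ = 1/√(1 − 0.7486²) = 1/√0.4396 = 1.508; Δt_3 = 1.508 × 26.19 = 39.50 years.
Total: 441.1 + 76.19 + 39.50 years.

Δt = 557 years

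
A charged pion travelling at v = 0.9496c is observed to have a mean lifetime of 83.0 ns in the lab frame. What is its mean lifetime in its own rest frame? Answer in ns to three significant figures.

τ₀ = 26.0 ns

γ = 1/√(1 − 0.9496²) = 1/√0.09826 = 3.190
The lab-frame lifetime is the dilated interval; the proper lifetime is τ₀ = Δt/γ = 83.0/3.190 ns.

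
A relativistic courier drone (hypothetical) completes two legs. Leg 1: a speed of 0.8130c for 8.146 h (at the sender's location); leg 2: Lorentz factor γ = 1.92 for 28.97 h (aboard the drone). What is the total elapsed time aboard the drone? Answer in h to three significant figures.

Leg 1: γ = 1/√(1 − 0.8130²) = 1/√0.3390 = 1.717; τ_1 = 8.146/1.717 = 4.743 h.
Leg 2: 28.97 h is already measured aboard the drone.
Total: 4.743 + 28.97 h.

τ = 33.7 h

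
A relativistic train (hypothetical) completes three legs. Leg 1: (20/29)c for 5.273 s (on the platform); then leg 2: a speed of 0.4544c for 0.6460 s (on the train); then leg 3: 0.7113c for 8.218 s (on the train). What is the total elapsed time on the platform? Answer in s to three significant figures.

Δt = 17.7 s

Leg 1: 5.273 s is already measured on the platform.
Leg 2: γ = 1/√(1 − 0.4544²) = 1/√0.7935 = 1.123; Δt_2 = 1.123 × 0.6460 = 0.7252 s.
Leg 3: γ = 1/√(1 − 0.7113²) = 1/√0.4941 = 1.423; Δt_3 = 1.423 × 8.218 = 11.69 s.
Total: 5.273 + 0.7252 + 11.69 s.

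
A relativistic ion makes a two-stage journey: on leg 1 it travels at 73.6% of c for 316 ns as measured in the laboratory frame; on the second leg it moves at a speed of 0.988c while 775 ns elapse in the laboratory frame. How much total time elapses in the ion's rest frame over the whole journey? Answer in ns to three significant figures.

Leg 1: β = 0.736; γ = 1/√(1 − 0.736²) = 1/√0.4583 = 1.477; τ_1 = 316/1.477 = 213.9 ns.
Leg 2: γ = 1/√(1 − 0.988²) = 1/√0.02386 = 6.474; τ_2 = 775/6.474 = 119.7 ns.
Total: 213.9 + 119.7 ns.

τ = 334 ns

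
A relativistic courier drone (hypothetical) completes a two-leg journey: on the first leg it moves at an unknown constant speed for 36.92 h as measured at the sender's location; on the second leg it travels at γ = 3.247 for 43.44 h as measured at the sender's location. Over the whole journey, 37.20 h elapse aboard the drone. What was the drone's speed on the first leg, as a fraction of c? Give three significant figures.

β = 0.764

Leg 1: speed unknown; τ_1 = 36.92/γ_1.
Leg 2: γ = 3.247; τ_2 = 43.44/3.247 = 13.38 h.
Total proper time: τ_1 + 13.38 = 37.20, so τ_1 = 37.20 − 13.38 = 23.82 h.
γ_1 = 36.92/23.82 = 1.550; β = √(1 − 1/γ²) = √0.5837.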